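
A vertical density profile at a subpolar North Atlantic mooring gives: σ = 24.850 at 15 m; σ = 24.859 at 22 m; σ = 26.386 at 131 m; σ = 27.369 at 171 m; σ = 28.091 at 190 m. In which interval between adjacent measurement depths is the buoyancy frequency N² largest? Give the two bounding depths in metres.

171–190 m

Compute the density gradient over each adjacent pair:
  15–22 m: Δρ/Δz = 0.009/7 = 1.3 × 10⁻³ kg m⁻⁴
  22–131 m: Δρ/Δz = 1.527/109 = 0.014 kg m⁻⁴
  131–171 m: Δρ/Δz = 0.983/40 = 0.025 kg m⁻⁴
  171–190 m: Δρ/Δz = 0.722/19 = 0.038 kg m⁻⁴
The largest gradient is in the 171–190 m interval — the pycnocline.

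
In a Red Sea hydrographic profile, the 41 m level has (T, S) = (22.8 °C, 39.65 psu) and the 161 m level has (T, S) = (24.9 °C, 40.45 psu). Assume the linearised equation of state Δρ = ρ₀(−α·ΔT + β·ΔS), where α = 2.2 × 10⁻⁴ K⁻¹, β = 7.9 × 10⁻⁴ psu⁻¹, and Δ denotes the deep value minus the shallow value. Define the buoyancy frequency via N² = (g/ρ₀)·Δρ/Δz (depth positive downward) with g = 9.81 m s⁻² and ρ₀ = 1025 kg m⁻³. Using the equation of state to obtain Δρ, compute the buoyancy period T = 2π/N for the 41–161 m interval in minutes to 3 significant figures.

28.1 min

ΔT = +2.1 K, ΔS = +0.80 psu (deep − shallow).
Δρ/ρ₀ = −αΔT + βΔS = -4.62 × 10⁻⁴ + 6.32 × 10⁻⁴ = 1.70 × 10⁻⁴, so Δρ ≈ 0.1743 kg m⁻³.
N² = (g/ρ₀)·Δρ/Δz = g·(Δρ/ρ₀)/Δz = 9.81 × 1.70 × 10⁻⁴ / 120 = 1.3898 × 10⁻⁵ s⁻².
N = √(1.3898 × 10⁻⁵) = 3.7280 × 10⁻³ rad s⁻¹ → T = 2π/N = 1.6854 × 10³ s = 28.090 min ≈ 28.1 min.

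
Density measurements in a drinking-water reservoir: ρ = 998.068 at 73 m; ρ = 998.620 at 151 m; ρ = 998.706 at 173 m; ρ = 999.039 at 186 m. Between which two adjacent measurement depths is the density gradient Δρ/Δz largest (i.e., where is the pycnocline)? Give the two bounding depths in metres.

173–186 m

Compute the density gradient over each adjacent pair:
  73–151 m: Δρ/Δz = 0.552/78 = 7.1 × 10⁻³ kg m⁻⁴
  151–173 m: Δρ/Δz = 0.086/22 = 3.9 × 10⁻³ kg m⁻⁴
  173–186 m: Δρ/Δz = 0.333/13 = 0.026 kg m⁻⁴
The largest gradient is in the 173–186 m interval — the pycnocline.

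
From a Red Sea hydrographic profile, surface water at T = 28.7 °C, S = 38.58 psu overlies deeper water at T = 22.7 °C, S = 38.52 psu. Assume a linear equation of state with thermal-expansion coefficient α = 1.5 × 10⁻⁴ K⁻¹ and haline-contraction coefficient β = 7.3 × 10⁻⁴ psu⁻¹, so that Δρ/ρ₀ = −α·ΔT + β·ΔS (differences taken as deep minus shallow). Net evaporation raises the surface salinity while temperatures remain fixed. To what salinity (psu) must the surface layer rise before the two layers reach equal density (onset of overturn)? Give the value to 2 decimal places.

Neutral buoyancy requires −α(T_deep − T_surf) + β(S_deep − S_surf′) = 0.
S_surf′ = S_deep − (α/β)·ΔT = 38.52 − (1.5 × 10⁻⁴/7.3 × 10⁻⁴)·(-6.0) = 39.7529 psu.
Increase required: 39.7529 − 38.58 = 1.1729 psu.

39.75 psu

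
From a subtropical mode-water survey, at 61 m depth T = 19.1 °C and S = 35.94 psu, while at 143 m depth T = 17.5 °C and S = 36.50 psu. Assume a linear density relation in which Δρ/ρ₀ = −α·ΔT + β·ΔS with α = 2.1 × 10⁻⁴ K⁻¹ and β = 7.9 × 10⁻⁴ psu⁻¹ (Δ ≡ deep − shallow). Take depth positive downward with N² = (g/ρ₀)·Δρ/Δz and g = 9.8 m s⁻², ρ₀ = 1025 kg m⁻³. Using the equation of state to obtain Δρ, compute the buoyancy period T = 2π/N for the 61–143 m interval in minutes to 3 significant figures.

10.9 min

ΔT = -1.6 K, ΔS = +0.56 psu (deep − shallow).
Δρ/ρ₀ = −αΔT + βΔS = 3.36 × 10⁻⁴ + 4.424 × 10⁻⁴ = 7.784 × 10⁻⁴, so Δρ ≈ 0.7979 kg m⁻³.
N² = (g/ρ₀)·Δρ/Δz = g·(Δρ/ρ₀)/Δz = 9.8 × 7.784 × 10⁻⁴ / 82 = 9.3028 × 10⁻⁵ s⁻².
N = √(9.3028 × 10⁻⁵) = 9.6451 × 10⁻³ rad s⁻¹ → T = 2π/N = 651.44 s = 10.857 min ≈ 10.9 min.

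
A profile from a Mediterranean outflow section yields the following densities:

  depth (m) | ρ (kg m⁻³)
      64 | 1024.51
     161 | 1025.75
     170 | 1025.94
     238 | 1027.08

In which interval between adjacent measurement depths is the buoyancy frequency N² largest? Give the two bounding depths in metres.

Compute the density gradient over each adjacent pair:
  64–161 m: Δρ/Δz = 1.24/97 = 0.013 kg m⁻⁴
  161–170 m: Δρ/Δz = 0.19/9 = 0.021 kg m⁻⁴
  170–238 m: Δρ/Δz = 1.14/68 = 0.017 kg m⁻⁴
The largest gradient is in the 161–170 m interval — the pycnocline.

161–170 m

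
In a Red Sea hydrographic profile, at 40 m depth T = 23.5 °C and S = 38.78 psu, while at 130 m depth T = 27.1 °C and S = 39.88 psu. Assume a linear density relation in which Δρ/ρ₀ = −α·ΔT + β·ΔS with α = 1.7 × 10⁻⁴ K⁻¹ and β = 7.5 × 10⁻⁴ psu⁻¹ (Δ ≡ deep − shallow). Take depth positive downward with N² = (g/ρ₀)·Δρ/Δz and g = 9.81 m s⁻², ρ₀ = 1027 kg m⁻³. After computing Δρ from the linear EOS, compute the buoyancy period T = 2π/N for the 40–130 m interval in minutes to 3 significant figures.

21.7 min

ΔT = +3.6 K, ΔS = +1.10 psu (deep − shallow).
Δρ/ρ₀ = −αΔT + βΔS = -6.12 × 10⁻⁴ + 8.25 × 10⁻⁴ = 2.13 × 10⁻⁴, so Δρ ≈ 0.2188 kg m⁻³.
N² = (g/ρ₀)·Δρ/Δz = g·(Δρ/ρ₀)/Δz = 9.81 × 2.13 × 10⁻⁴ / 90 = 2.3217 × 10⁻⁵ s⁻².
N = √(2.3217 × 10⁻⁵) = 4.8184 × 10⁻³ rad s⁻¹ → T = 2π/N = 1.3040 × 10³ s = 21.733 min ≈ 21.7 min.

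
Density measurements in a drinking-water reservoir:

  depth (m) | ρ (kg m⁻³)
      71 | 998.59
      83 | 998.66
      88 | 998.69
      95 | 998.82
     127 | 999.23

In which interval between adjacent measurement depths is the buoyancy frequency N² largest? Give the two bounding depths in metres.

88–95 m

Compute the density gradient over each adjacent pair:
  71–83 m: Δρ/Δz = 0.07/12 = 5.8 × 10⁻³ kg m⁻⁴
  83–88 m: Δρ/Δz = 0.03/5 = 6.0 × 10⁻³ kg m⁻⁴
  88–95 m: Δρ/Δz = 0.13/7 = 0.019 kg m⁻⁴
  95–127 m: Δρ/Δz = 0.41/32 = 0.013 kg m⁻⁴
The largest gradient is in the 88–95 m interval — the pycnocline.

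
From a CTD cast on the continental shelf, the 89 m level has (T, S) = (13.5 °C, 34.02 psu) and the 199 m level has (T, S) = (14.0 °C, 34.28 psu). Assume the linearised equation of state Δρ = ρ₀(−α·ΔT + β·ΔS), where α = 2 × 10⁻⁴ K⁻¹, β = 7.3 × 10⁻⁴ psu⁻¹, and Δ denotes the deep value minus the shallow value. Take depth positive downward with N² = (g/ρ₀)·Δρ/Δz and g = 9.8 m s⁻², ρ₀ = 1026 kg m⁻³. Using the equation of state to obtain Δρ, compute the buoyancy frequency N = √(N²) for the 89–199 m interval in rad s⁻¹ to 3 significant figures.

2.83 × 10⁻³ rad s⁻¹

ΔT = +0.5 K, ΔS = +0.26 psu (deep − shallow).
Δρ/ρ₀ = −αΔT + βΔS = -1.00 × 10⁻⁴ + 1.898 × 10⁻⁴ = 8.98 × 10⁻⁵, so Δρ ≈ 0.09213 kg m⁻³.
N² = (g/ρ₀)·Δρ/Δz = g·(Δρ/ρ₀)/Δz = 9.8 × 8.98 × 10⁻⁵ / 110 = 8.0004 × 10⁻⁶ s⁻².
N = √(8.0004 × 10⁻⁶) = 2.8285 × 10⁻³ rad s⁻¹ ≈ 2.83 × 10⁻³ rad s⁻¹.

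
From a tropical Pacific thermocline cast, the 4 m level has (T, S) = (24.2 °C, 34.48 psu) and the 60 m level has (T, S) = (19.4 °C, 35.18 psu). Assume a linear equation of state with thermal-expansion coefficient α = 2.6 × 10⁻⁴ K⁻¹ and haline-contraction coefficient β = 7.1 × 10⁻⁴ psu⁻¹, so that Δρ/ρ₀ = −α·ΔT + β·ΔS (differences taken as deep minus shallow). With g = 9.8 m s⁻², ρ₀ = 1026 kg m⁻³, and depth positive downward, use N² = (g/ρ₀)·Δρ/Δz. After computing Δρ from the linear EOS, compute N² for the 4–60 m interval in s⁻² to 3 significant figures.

3.05 × 10⁻⁴ s⁻²

ΔT = -4.8 K, ΔS = +0.70 psu (deep − shallow).
Δρ/ρ₀ = −αΔT + βΔS = 1.248 × 10⁻³ + 4.97 × 10⁻⁴ = 1.745 × 10⁻³, so Δρ ≈ 1.790 kg m⁻³.
N² = (g/ρ₀)·Δρ/Δz = g·(Δρ/ρ₀)/Δz = 9.8 × 1.745 × 10⁻³ / 56 = 3.0537 × 10⁻⁴ s⁻² ≈ 3.05 × 10⁻⁴ s⁻².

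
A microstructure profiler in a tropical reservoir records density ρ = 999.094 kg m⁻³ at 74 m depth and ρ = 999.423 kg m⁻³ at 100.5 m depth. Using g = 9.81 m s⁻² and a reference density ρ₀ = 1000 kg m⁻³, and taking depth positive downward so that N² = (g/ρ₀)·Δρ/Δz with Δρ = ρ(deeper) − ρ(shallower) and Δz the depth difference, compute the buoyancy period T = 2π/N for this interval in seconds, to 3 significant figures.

Δρ = 999.423 − 999.094 = 0.329 kg m⁻³ over Δz = 100.5 − 74 = 26.5 m.
N² = (9.81/1000) × (0.329/26.5) = 1.2179 × 10⁻⁴ s⁻².
N = √(1.2179 × 10⁻⁴) = 0.011036 rad s⁻¹, so T = 2π/N = 569.34 s ≈ 569 s.

569 s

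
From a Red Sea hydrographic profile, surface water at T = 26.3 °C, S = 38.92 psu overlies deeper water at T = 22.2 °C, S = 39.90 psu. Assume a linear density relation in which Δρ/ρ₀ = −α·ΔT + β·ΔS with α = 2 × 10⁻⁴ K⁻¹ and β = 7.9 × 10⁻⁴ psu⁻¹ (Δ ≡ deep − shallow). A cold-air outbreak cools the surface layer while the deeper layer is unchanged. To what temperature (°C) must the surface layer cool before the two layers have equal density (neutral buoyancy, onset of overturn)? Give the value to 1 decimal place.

Neutral buoyancy requires Δρ = 0, i.e. −α(T_deep − T_surf′) + β(S_deep − S_surf) = 0.
T_surf′ = T_deep − (β/α)·ΔS = 22.2 − (7.9 × 10⁻⁴/2 × 10⁻⁴)·(+0.98) = 18.329 °C.
Cooling required: 26.3 − (18.329) = 7.971 °C.

18.3 °C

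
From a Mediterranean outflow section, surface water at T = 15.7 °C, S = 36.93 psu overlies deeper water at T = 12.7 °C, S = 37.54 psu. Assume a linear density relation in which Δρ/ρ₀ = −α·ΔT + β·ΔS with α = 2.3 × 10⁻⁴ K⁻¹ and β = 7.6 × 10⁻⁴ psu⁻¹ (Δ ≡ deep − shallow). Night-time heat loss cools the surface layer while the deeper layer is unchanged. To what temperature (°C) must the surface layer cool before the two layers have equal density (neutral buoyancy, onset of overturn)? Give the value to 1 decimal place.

10.7 °C

Neutral buoyancy requires Δρ = 0, i.e. −α(T_deep − T_surf′) + β(S_deep − S_surf) = 0.
T_surf′ = T_deep − (β/α)·ΔS = 12.7 − (7.6 × 10⁻⁴/2.3 × 10⁻⁴)·(+0.61) = 10.684 °C.
Cooling required: 15.7 − (10.684) = 5.016 °C.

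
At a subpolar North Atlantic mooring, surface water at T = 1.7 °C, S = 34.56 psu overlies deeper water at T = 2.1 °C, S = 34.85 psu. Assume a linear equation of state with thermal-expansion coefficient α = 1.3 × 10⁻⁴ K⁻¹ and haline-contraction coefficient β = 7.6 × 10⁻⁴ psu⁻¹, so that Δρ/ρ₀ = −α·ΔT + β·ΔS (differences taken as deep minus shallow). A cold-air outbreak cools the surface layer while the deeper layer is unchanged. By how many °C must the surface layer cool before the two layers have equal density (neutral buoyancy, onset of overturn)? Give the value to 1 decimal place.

1.3 °C

Neutral buoyancy requires Δρ = 0, i.e. −α(T_deep − T_surf′) + β(S_deep − S_surf) = 0.
T_surf′ = T_deep − (β/α)·ΔS = 2.1 − (7.6 × 10⁻⁴/1.3 × 10⁻⁴)·(+0.29) = 0.405 °C.
Cooling required: 1.7 − (0.405) = 1.295 °C.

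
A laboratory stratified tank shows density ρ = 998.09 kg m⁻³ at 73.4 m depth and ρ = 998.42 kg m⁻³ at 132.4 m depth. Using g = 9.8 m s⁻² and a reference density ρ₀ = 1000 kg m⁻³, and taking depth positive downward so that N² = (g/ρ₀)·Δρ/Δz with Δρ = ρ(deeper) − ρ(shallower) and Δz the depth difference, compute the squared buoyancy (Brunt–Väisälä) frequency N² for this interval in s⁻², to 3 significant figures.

Δρ = 998.42 − 998.09 = 0.33 kg m⁻³ over Δz = 132.4 − 73.4 = 59 m.
N² = (9.8/1000) × (0.33/59) = 5.4814 × 10⁻⁵ s⁻² ≈ 5.48 × 10⁻⁵ s⁻².

5.48 × 10⁻⁵ s⁻²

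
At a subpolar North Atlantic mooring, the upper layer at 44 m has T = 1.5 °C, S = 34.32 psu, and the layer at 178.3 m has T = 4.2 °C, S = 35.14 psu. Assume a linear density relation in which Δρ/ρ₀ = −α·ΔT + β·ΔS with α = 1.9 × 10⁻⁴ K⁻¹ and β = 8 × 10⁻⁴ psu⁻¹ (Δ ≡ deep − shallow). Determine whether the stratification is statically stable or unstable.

stable

ΔT = 4.2 − 1.5 = +2.7 K and ΔS = 35.14 − 34.32 = +0.82 psu (deep − shallow).
−αΔT = -5.13 × 10⁻⁴; βΔS = 6.56 × 10⁻⁴; sum Δρ/ρ₀ = 1.43 × 10⁻⁴.
Δρ/ρ₀ > 0, so Δρ > 0: deeper water is denser → statically stable.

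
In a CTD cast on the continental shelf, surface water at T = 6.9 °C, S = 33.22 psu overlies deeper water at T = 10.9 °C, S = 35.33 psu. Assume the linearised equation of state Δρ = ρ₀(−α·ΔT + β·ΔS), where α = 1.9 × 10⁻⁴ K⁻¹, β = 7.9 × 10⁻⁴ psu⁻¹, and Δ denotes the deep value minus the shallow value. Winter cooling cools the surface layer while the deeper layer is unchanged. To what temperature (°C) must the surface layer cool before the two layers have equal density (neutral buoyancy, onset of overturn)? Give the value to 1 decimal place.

2.1 °C

Neutral buoyancy requires Δρ = 0, i.e. −α(T_deep − T_surf′) + β(S_deep − S_surf) = 0.
T_surf′ = T_deep − (β/α)·ΔS = 10.9 − (7.9 × 10⁻⁴/1.9 × 10⁻⁴)·(+2.11) = 2.127 °C.
Cooling required: 6.9 − (2.127) = 4.773 °C.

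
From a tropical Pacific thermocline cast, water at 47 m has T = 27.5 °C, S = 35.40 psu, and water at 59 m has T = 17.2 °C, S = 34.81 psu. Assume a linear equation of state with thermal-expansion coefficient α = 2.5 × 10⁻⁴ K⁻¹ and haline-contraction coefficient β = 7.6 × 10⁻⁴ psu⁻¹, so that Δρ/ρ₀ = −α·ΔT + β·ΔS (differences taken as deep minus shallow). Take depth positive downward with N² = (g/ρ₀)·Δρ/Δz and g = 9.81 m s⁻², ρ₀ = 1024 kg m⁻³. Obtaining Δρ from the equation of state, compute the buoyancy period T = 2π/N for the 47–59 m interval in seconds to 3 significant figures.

ΔT = -10.3 K, ΔS = -0.59 psu (deep − shallow).
Δρ/ρ₀ = −αΔT + βΔS = 2.575 × 10⁻³ − 4.484 × 10⁻⁴ = 2.1266 × 10⁻³, so Δρ ≈ 2.178 kg m⁻³.
N² = (g/ρ₀)·Δρ/Δz = g·(Δρ/ρ₀)/Δz = 9.81 × 2.1266 × 10⁻³ / 12 = 1.7385 × 10⁻³ s⁻².
N = √(1.7385 × 10⁻³) = 0.041695 rad s⁻¹ → T = 2π/N = 150.69 s ≈ 151 s.

151 s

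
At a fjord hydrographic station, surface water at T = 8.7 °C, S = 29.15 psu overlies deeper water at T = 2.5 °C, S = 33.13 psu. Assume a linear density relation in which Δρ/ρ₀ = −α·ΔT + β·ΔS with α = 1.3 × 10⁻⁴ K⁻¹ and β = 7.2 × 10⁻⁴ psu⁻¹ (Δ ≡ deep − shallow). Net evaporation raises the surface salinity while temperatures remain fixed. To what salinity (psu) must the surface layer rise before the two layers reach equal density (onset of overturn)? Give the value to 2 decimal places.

34.25 psu

Neutral buoyancy requires −α(T_deep − T_surf) + β(S_deep − S_surf′) = 0.
S_surf′ = S_deep − (α/β)·ΔT = 33.13 − (1.3 × 10⁻⁴/7.2 × 10⁻⁴)·(-6.2) = 34.2494 psu.
Increase required: 34.2494 − 29.15 = 5.0994 psu.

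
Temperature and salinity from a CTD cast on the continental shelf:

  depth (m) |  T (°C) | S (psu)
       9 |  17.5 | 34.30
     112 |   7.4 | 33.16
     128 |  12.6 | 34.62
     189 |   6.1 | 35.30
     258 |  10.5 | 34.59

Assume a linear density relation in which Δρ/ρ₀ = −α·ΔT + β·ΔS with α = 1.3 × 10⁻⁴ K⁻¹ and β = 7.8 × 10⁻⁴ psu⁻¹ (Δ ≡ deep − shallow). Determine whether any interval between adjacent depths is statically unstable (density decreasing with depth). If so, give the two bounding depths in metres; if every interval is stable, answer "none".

189–258 m

Evaluate Δρ/ρ₀ = −αΔT + βΔS across each adjacent pair:
  9–112 m: −αΔT+βΔS = −(1.3 × 10⁻⁴)(-10.1)+(7.8 × 10⁻⁴)(-1.14) = 4.2 × 10⁻⁴ → stable
  112–128 m: −αΔT+βΔS = −(1.3 × 10⁻⁴)(+5.2)+(7.8 × 10⁻⁴)(+1.46) = 4.6 × 10⁻⁴ → stable
  128–189 m: −αΔT+βΔS = −(1.3 × 10⁻⁴)(-6.5)+(7.8 × 10⁻⁴)(+0.68) = 1.4 × 10⁻³ → stable
  189–258 m: −αΔT+βΔS = −(1.3 × 10⁻⁴)(+4.4)+(7.8 × 10⁻⁴)(-0.71) = -1.1 × 10⁻³ → UNSTABLE
The 189–258 m interval has Δρ < 0: lighter water underlies denser water.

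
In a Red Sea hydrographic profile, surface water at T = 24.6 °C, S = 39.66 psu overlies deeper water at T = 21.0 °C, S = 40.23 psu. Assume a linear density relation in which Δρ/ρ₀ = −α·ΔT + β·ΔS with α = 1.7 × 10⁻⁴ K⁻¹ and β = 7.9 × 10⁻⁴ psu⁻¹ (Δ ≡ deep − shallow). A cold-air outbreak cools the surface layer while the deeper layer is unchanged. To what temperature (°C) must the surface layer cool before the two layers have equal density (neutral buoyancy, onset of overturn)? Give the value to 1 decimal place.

Neutral buoyancy requires Δρ = 0, i.e. −α(T_deep − T_surf′) + β(S_deep − S_surf) = 0.
T_surf′ = T_deep − (β/α)·ΔS = 21.0 − (7.9 × 10⁻⁴/1.7 × 10⁻⁴)·(+0.57) = 18.351 °C.
Cooling required: 24.6 − (18.351) = 6.249 °C.

18.4 °C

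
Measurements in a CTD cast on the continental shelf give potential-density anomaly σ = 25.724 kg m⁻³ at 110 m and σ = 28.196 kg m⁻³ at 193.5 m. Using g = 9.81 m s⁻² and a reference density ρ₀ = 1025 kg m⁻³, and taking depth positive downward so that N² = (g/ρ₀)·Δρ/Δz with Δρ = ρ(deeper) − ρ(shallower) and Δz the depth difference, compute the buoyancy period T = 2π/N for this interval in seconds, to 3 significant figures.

373 s

Δρ = 1028.196 − 1025.724 = 2.472 kg m⁻³ over Δz = 193.5 − 110 = 83.5 m.
N² = (9.81/1025) × (2.472/83.5) = 2.8334 × 10⁻⁴ s⁻².
N = √(2.8334 × 10⁻⁴) = 0.016833 rad s⁻¹, so T = 2π/N = 373.27 s ≈ 373 s.
Since Δρ > 0 the layer is stably stratified.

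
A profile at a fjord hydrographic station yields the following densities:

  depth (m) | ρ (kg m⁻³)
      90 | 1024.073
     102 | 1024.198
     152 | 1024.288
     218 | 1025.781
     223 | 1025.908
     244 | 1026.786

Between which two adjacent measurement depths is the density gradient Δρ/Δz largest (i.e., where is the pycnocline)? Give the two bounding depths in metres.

Compute the density gradient over each adjacent pair:
  90–102 m: Δρ/Δz = 0.125/12 = 0.010 kg m⁻⁴
  102–152 m: Δρ/Δz = 0.090/50 = 1.8 × 10⁻³ kg m⁻⁴
  152–218 m: Δρ/Δz = 1.493/66 = 0.023 kg m⁻⁴
  218–223 m: Δρ/Δz = 0.127/5 = 0.025 kg m⁻⁴
  223–244 m: Δρ/Δz = 0.878/21 = 0.042 kg m⁻⁴
The largest gradient is in the 223–244 m interval — the pycnocline.

223–244 m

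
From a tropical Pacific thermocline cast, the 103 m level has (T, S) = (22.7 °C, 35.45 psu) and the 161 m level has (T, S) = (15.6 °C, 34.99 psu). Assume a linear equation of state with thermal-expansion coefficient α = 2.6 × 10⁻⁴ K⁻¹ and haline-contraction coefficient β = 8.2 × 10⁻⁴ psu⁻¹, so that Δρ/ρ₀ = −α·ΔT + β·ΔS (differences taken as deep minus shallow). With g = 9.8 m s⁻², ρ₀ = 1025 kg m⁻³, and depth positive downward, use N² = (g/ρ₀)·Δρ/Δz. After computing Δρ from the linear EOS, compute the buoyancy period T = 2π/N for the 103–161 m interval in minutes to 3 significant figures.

ΔT = -7.1 K, ΔS = -0.46 psu (deep − shallow).
Δρ/ρ₀ = −αΔT + βΔS = 1.846 × 10⁻³ − 3.772 × 10⁻⁴ = 1.4688 × 10⁻³, so Δρ ≈ 1.506 kg m⁻³.
N² = (g/ρ₀)·Δρ/Δz = g·(Δρ/ρ₀)/Δz = 9.8 × 1.4688 × 10⁻³ / 58 = 2.4818 × 10⁻⁴ s⁻².
N = √(2.4818 × 10⁻⁴) = 0.015754 rad s⁻¹ → T = 2π/N = 398.83 s = 6.6472 min ≈ 6.65 min.

6.65 min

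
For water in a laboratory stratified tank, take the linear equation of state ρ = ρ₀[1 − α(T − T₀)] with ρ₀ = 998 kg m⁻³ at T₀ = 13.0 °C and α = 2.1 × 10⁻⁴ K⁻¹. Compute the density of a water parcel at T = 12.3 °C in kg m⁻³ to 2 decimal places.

998.15 kg m⁻³

T − T₀ = -0.7 K.
Bracket = 1 − α·(-0.7) = 1 + (1.47 × 10⁻⁴) = 1.0001470.
ρ = 998 × 1.0001470 = 998.15 kg m⁻³.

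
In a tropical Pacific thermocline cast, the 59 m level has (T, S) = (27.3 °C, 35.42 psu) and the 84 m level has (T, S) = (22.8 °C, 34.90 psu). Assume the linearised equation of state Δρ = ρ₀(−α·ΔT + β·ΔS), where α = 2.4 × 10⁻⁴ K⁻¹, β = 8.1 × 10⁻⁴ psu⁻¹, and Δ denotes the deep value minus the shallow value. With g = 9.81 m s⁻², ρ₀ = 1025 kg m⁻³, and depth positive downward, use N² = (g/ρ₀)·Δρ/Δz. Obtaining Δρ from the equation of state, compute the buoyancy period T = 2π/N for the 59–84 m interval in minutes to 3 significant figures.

6.51 min

ΔT = -4.5 K, ΔS = -0.52 psu (deep − shallow).
Δρ/ρ₀ = −αΔT + βΔS = 1.08 × 10⁻³ − 4.212 × 10⁻⁴ = 6.588 × 10⁻⁴, so Δρ ≈ 0.6753 kg m⁻³.
N² = (g/ρ₀)·Δρ/Δz = g·(Δρ/ρ₀)/Δz = 9.81 × 6.588 × 10⁻⁴ / 25 = 2.5851 × 10⁻⁴ s⁻².
N = √(2.5851 × 10⁻⁴) = 0.016078 rad s⁻¹ → T = 2π/N = 390.79 s = 6.5132 min ≈ 6.51 min.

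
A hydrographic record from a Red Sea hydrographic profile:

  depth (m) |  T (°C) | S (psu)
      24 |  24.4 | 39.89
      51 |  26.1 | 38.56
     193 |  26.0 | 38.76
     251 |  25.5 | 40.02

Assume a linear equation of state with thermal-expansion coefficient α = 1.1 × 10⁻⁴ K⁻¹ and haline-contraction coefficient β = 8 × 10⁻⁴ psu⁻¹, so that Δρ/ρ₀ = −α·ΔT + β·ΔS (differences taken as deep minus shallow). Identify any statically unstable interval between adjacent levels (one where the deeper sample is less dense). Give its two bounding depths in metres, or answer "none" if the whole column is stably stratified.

24–51 m

Evaluate Δρ/ρ₀ = −αΔT + βΔS across each adjacent pair:
  24–51 m: −αΔT+βΔS = −(1.1 × 10⁻⁴)(+1.7)+(8 × 10⁻⁴)(-1.33) = -1.3 × 10⁻³ → UNSTABLE
  51–193 m: −αΔT+βΔS = −(1.1 × 10⁻⁴)(-0.1)+(8 × 10⁻⁴)(+0.20) = 1.7 × 10⁻⁴ → stable
  193–251 m: −αΔT+βΔS = −(1.1 × 10⁻⁴)(-0.5)+(8 × 10⁻⁴)(+1.26) = 1.1 × 10⁻³ → stable
The 24–51 m interval has Δρ < 0: lighter water underlies denser water.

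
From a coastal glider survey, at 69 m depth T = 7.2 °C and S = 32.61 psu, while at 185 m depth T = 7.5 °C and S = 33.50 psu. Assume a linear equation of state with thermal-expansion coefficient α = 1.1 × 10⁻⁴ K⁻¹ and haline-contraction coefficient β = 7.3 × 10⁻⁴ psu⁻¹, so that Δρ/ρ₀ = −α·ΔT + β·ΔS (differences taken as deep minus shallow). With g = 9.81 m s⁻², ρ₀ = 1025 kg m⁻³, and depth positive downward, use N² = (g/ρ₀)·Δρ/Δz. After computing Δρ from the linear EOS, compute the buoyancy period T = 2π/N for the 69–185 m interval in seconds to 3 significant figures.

870 s

ΔT = +0.3 K, ΔS = +0.89 psu (deep − shallow).
Δρ/ρ₀ = −αΔT + βΔS = -3.30 × 10⁻⁵ + 6.497 × 10⁻⁴ = 6.167 × 10⁻⁴, so Δρ ≈ 0.6321 kg m⁻³.
N² = (g/ρ₀)·Δρ/Δz = g·(Δρ/ρ₀)/Δz = 9.81 × 6.167 × 10⁻⁴ / 116 = 5.2154 × 10⁻⁵ s⁻².
N = √(5.2154 × 10⁻⁵) = 7.2218 × 10⁻³ rad s⁻¹ → T = 2π/N = 870.03 s ≈ 870 s.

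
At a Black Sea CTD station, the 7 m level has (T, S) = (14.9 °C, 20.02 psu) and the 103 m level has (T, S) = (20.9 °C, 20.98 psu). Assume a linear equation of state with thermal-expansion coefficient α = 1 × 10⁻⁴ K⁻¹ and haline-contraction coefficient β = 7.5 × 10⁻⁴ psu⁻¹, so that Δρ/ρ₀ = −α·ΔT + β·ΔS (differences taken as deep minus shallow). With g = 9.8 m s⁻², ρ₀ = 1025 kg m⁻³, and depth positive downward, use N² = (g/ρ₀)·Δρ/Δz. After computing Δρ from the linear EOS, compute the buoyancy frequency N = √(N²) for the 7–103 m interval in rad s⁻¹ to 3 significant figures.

ΔT = +6.0 K, ΔS = +0.96 psu (deep − shallow).
Δρ/ρ₀ = −αΔT + βΔS = -6.00 × 10⁻⁴ + 7.20 × 10⁻⁴ = 1.20 × 10⁻⁴, so Δρ ≈ 0.1230 kg m⁻³.
N² = (g/ρ₀)·Δρ/Δz = g·(Δρ/ρ₀)/Δz = 9.8 × 1.20 × 10⁻⁴ / 96 = 1.2250 × 10⁻⁵ s⁻².
N = √(1.2250 × 10⁻⁵) = 3.5000 × 10⁻³ rad s⁻¹ ≈ 3.50 × 10⁻³ rad s⁻¹.

3.50 × 10⁻³ rad s⁻¹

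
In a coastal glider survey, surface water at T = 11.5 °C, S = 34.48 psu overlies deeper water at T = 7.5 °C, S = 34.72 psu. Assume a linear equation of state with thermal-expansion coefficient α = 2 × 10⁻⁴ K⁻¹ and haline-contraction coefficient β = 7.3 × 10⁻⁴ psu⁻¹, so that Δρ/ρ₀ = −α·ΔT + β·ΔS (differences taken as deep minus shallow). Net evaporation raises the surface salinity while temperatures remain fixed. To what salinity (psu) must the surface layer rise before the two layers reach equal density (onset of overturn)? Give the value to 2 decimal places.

35.82 psu

Neutral buoyancy requires −α(T_deep − T_surf) + β(S_deep − S_surf′) = 0.
S_surf′ = S_deep − (α/β)·ΔT = 34.72 − (2 × 10⁻⁴/7.3 × 10⁻⁴)·(-4.0) = 35.8159 psu.
Increase required: 35.8159 − 34.48 = 1.3359 psu.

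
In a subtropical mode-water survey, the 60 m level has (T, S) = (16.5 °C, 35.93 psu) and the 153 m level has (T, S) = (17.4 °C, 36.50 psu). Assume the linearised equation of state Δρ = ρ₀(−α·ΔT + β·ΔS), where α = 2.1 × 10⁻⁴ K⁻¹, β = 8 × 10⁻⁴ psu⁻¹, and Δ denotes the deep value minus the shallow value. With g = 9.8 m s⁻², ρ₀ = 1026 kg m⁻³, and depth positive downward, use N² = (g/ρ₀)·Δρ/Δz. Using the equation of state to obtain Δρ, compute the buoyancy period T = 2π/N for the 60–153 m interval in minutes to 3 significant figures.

19.7 min

ΔT = +0.9 K, ΔS = +0.57 psu (deep − shallow).
Δρ/ρ₀ = −αΔT + βΔS = -1.89 × 10⁻⁴ + 4.56 × 10⁻⁴ = 2.67 × 10⁻⁴, so Δρ ≈ 0.2739 kg m⁻³.
N² = (g/ρ₀)·Δρ/Δz = g·(Δρ/ρ₀)/Δz = 9.8 × 2.67 × 10⁻⁴ / 93 = 2.8135 × 10⁻⁵ s⁻².
N = √(2.8135 × 10⁻⁵) = 5.3042 × 10⁻³ rad s⁻¹ → T = 2π/N = 1.1846 × 10³ s = 19.743 min ≈ 19.7 min.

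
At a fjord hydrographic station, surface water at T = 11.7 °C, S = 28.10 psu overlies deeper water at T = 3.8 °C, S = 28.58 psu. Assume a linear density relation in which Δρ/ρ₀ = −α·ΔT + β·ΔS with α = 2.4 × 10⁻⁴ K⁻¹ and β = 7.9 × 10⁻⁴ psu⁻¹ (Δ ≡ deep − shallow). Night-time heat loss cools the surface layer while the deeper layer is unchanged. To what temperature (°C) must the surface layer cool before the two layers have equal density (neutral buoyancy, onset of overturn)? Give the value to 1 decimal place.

Neutral buoyancy requires Δρ = 0, i.e. −α(T_deep − T_surf′) + β(S_deep − S_surf) = 0.
T_surf′ = T_deep − (β/α)·ΔS = 3.8 − (7.9 × 10⁻⁴/2.4 × 10⁻⁴)·(+0.48) = 2.220 °C.
Cooling required: 11.7 − (2.220) = 9.480 °C.

2.2 °C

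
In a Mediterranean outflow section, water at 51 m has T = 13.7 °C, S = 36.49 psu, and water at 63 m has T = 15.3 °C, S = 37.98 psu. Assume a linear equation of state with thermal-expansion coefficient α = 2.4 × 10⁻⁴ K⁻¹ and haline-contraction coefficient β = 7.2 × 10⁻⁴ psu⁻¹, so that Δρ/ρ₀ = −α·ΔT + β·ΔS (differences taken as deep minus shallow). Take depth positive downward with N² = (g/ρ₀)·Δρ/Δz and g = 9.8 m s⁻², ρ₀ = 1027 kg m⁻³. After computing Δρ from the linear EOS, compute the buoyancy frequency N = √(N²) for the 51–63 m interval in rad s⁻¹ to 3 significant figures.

0.0237 rad s⁻¹

ΔT = +1.6 K, ΔS = +1.49 psu (deep − shallow).
Δρ/ρ₀ = −αΔT + βΔS = -3.84 × 10⁻⁴ + 1.0728 × 10⁻³ = 6.888 × 10⁻⁴, so Δρ ≈ 0.7074 kg m⁻³.
N² = (g/ρ₀)·Δρ/Δz = g·(Δρ/ρ₀)/Δz = 9.8 × 6.888 × 10⁻⁴ / 12 = 5.6252 × 10⁻⁴ s⁻².
N = √(5.6252 × 10⁻⁴) = 0.023718 rad s⁻¹ ≈ 0.0237 rad s⁻¹.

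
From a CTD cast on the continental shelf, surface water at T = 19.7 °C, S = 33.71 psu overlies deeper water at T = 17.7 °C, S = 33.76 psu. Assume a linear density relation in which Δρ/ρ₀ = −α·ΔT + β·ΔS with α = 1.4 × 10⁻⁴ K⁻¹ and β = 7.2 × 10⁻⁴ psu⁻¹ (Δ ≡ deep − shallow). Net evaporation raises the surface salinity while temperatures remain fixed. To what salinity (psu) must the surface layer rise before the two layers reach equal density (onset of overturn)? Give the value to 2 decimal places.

34.15 psu

Neutral buoyancy requires −α(T_deep − T_surf) + β(S_deep − S_surf′) = 0.
S_surf′ = S_deep − (α/β)·ΔT = 33.76 − (1.4 × 10⁻⁴/7.2 × 10⁻⁴)·(-2.0) = 34.1489 psu.
Increase required: 34.1489 − 33.71 = 0.4389 psu.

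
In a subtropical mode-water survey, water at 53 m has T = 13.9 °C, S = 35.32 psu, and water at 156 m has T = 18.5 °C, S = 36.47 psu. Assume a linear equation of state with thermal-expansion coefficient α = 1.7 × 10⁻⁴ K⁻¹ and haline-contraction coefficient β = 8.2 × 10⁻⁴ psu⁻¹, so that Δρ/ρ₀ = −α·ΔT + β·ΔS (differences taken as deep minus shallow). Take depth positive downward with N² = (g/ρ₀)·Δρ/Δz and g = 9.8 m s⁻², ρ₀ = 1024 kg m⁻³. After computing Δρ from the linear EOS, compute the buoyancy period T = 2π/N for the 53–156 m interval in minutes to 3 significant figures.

ΔT = +4.6 K, ΔS = +1.15 psu (deep − shallow).
Δρ/ρ₀ = −αΔT + βΔS = -7.82 × 10⁻⁴ + 9.43 × 10⁻⁴ = 1.61 × 10⁻⁴, so Δρ ≈ 0.1649 kg m⁻³.
N² = (g/ρ₀)·Δρ/Δz = g·(Δρ/ρ₀)/Δz = 9.8 × 1.61 × 10⁻⁴ / 103 = 1.5318 × 10⁻⁵ s⁻².
N = √(1.5318 × 10⁻⁵) = 3.9138 × 10⁻³ rad s⁻¹ → T = 2π/N = 1.6054 × 10³ s = 26.757 min ≈ 26.8 min.

26.8 min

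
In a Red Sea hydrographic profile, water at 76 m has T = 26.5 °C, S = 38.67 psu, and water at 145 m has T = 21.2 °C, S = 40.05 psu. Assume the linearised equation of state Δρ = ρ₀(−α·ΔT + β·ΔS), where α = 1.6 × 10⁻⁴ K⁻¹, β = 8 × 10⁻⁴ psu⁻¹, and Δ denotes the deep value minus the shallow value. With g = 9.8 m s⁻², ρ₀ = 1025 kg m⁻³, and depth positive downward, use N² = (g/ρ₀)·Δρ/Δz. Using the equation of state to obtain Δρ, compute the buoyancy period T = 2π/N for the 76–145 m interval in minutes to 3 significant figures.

ΔT = -5.3 K, ΔS = +1.38 psu (deep − shallow).
Δρ/ρ₀ = −αΔT + βΔS = 8.48 × 10⁻⁴ + 1.104 × 10⁻³ = 1.952 × 10⁻³, so Δρ ≈ 2.001 kg m⁻³.
N² = (g/ρ₀)·Δρ/Δz = g·(Δρ/ρ₀)/Δz = 9.8 × 1.952 × 10⁻³ / 69 = 2.7724 × 10⁻⁴ s⁻².
N = √(2.7724 × 10⁻⁴) = 0.016651 rad s⁻¹ → T = 2π/N = 377.35 s = 6.2892 min ≈ 6.29 min.

6.29 min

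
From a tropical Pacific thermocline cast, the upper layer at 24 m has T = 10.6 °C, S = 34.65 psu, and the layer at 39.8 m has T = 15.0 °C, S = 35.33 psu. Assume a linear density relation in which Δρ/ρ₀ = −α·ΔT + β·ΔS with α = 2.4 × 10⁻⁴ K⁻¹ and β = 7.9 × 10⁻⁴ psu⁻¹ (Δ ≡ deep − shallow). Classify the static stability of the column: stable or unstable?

unstable

ΔT = 15.0 − 10.6 = +4.4 K and ΔS = 35.33 − 34.65 = +0.68 psu (deep − shallow).
−αΔT = -1.056 × 10⁻³; βΔS = 5.372 × 10⁻⁴; sum Δρ/ρ₀ = -5.188 × 10⁻⁴.
Δρ/ρ₀ < 0, so Δρ < 0: deeper water is lighter → statically unstable; the column would overturn.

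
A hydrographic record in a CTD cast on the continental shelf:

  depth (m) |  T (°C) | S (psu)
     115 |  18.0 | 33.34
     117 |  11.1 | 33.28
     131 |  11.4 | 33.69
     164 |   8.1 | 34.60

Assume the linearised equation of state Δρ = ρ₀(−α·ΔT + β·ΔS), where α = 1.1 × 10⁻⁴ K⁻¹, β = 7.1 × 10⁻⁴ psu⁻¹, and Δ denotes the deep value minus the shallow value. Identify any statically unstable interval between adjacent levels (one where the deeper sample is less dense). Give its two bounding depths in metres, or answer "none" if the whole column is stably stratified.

Evaluate Δρ/ρ₀ = −αΔT + βΔS across each adjacent pair:
  115–117 m: −αΔT+βΔS = −(1.1 × 10⁻⁴)(-6.9)+(7.1 × 10⁻⁴)(-0.06) = 7.2 × 10⁻⁴ → stable
  117–131 m: −αΔT+βΔS = −(1.1 × 10⁻⁴)(+0.3)+(7.1 × 10⁻⁴)(+0.41) = 2.6 × 10⁻⁴ → stable
  131–164 m: −αΔT+βΔS = −(1.1 × 10⁻⁴)(-3.3)+(7.1 × 10⁻⁴)(+0.91) = 1.0 × 10⁻³ → stable
Every interval has Δρ > 0: the column is stably stratified throughout.

none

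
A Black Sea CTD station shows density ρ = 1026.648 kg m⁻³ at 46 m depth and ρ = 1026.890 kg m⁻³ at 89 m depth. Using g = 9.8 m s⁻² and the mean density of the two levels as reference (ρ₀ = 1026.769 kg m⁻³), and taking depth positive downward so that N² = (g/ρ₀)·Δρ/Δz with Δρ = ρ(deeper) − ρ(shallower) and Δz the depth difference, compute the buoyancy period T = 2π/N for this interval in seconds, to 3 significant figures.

857 s

Δρ = 1026.890 − 1026.648 = 0.242 kg m⁻³ over Δz = 89 − 46 = 43 m.
N² = (9.8/1026.769) × (0.242/43) = 5.3716 × 10⁻⁵ s⁻².
N = √(5.3716 × 10⁻⁵) = 7.3291 × 10⁻³ rad s⁻¹, so T = 2π/N = 857.29 s ≈ 857 s.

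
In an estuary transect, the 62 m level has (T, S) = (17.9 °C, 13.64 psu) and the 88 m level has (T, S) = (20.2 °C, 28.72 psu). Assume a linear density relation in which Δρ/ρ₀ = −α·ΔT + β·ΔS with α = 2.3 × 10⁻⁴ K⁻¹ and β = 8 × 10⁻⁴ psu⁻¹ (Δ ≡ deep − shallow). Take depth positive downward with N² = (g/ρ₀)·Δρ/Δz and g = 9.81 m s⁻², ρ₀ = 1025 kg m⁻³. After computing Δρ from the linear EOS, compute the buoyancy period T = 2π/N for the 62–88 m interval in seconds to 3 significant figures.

95.2 s

ΔT = +2.3 K, ΔS = +15.08 psu (deep − shallow).
Δρ/ρ₀ = −αΔT + βΔS = -5.29 × 10⁻⁴ + 0.012064 = 0.011535, so Δρ ≈ 11.82 kg m⁻³.
N² = (g/ρ₀)·Δρ/Δz = g·(Δρ/ρ₀)/Δz = 9.81 × 0.011535 / 26 = 4.3522 × 10⁻³ s⁻².
N = √(4.3522 × 10⁻³) = 0.065971 rad s⁻¹ → T = 2π/N = 95.242 s ≈ 95.2 s.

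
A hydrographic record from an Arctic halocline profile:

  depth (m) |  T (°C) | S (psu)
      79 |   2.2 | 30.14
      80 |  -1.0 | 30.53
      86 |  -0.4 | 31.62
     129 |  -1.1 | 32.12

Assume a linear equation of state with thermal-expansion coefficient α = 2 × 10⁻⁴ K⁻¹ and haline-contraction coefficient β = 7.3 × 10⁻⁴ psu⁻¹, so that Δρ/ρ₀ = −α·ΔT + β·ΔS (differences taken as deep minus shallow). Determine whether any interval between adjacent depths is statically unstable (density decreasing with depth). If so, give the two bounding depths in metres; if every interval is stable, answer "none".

Evaluate Δρ/ρ₀ = −αΔT + βΔS across each adjacent pair:
  79–80 m: −αΔT+βΔS = −(2 × 10⁻⁴)(-3.2)+(7.3 × 10⁻⁴)(+0.39) = 9.2 × 10⁻⁴ → stable
  80–86 m: −αΔT+βΔS = −(2 × 10⁻⁴)(+0.6)+(7.3 × 10⁻⁴)(+1.09) = 6.8 × 10⁻⁴ → stable
  86–129 m: −αΔT+βΔS = −(2 × 10⁻⁴)(-0.7)+(7.3 × 10⁻⁴)(+0.50) = 5.1 × 10⁻⁴ → stable
Every interval has Δρ > 0: the column is stably stratified throughout.

none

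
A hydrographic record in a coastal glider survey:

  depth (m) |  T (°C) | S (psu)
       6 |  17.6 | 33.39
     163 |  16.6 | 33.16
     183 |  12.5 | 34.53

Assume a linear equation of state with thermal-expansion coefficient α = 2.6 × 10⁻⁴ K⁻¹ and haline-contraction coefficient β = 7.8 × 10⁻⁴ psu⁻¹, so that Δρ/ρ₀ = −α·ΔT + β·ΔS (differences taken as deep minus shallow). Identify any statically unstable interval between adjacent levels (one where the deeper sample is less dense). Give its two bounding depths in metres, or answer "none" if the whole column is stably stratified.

none

Evaluate Δρ/ρ₀ = −αΔT + βΔS across each adjacent pair:
  6–163 m: −αΔT+βΔS = −(2.6 × 10⁻⁴)(-1.0)+(7.8 × 10⁻⁴)(-0.23) = 8.1 × 10⁻⁵ → stable
  163–183 m: −αΔT+βΔS = −(2.6 × 10⁻⁴)(-4.1)+(7.8 × 10⁻⁴)(+1.37) = 2.1 × 10⁻³ → stable
Every interval has Δρ > 0: the column is stably stratified throughout.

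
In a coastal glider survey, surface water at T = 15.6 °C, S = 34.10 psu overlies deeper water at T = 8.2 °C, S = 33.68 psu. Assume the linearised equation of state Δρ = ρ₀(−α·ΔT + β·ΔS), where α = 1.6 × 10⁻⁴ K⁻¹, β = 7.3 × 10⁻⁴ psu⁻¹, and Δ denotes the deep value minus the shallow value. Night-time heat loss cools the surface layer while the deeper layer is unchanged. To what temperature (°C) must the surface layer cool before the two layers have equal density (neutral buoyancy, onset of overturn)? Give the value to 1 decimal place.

10.1 °C

Neutral buoyancy requires Δρ = 0, i.e. −α(T_deep − T_surf′) + β(S_deep − S_surf) = 0.
T_surf′ = T_deep − (β/α)·ΔS = 8.2 − (7.3 × 10⁻⁴/1.6 × 10⁻⁴)·(-0.42) = 10.116 °C.
Cooling required: 15.6 − (10.116) = 5.484 °C.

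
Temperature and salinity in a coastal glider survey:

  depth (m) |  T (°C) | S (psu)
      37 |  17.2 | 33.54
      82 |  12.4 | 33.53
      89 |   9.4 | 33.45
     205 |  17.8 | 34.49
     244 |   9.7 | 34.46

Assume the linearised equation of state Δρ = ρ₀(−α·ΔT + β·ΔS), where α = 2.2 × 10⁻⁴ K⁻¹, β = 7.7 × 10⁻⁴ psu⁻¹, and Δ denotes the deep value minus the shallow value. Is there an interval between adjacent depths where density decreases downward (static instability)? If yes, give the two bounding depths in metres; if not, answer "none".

89–205 m

Evaluate Δρ/ρ₀ = −αΔT + βΔS across each adjacent pair:
  37–82 m: −αΔT+βΔS = −(2.2 × 10⁻⁴)(-4.8)+(7.7 × 10⁻⁴)(-0.01) = 1.0 × 10⁻³ → stable
  82–89 m: −αΔT+βΔS = −(2.2 × 10⁻⁴)(-3.0)+(7.7 × 10⁻⁴)(-0.08) = 6.0 × 10⁻⁴ → stable
  89–205 m: −αΔT+βΔS = −(2.2 × 10⁻⁴)(+8.4)+(7.7 × 10⁻⁴)(+1.04) = -1.0 × 10⁻³ → UNSTABLE
  205–244 m: −αΔT+βΔS = −(2.2 × 10⁻⁴)(-8.1)+(7.7 × 10⁻⁴)(-0.03) = 1.8 × 10⁻³ → stable
The 89–205 m interval has Δρ < 0: lighter water underlies denser water.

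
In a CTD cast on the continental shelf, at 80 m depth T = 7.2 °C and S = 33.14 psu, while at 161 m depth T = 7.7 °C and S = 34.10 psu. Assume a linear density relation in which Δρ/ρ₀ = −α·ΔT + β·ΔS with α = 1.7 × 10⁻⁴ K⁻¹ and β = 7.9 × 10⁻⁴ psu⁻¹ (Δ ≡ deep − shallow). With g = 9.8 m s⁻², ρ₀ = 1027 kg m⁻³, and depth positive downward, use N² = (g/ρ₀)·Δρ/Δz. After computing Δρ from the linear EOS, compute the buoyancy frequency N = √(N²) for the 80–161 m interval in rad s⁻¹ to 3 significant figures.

ΔT = +0.5 K, ΔS = +0.96 psu (deep − shallow).
Δρ/ρ₀ = −αΔT + βΔS = -8.50 × 10⁻⁵ + 7.584 × 10⁻⁴ = 6.734 × 10⁻⁴, so Δρ ≈ 0.6916 kg m⁻³.
N² = (g/ρ₀)·Δρ/Δz = g·(Δρ/ρ₀)/Δz = 9.8 × 6.734 × 10⁻⁴ / 81 = 8.1473 × 10⁻⁵ s⁻².
N = √(8.1473 × 10⁻⁵) = 9.0262 × 10⁻³ rad s⁻¹ ≈ 9.03 × 10⁻³ rad s⁻¹.

9.03 × 10⁻³ rad s⁻¹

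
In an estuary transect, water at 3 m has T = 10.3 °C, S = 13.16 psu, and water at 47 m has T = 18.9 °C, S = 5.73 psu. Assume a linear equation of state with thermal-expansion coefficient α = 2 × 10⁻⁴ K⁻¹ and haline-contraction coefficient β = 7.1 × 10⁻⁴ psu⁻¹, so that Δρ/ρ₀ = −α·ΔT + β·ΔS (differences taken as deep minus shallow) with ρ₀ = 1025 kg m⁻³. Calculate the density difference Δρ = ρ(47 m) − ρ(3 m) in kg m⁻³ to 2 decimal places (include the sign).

ΔT = +8.6 K, ΔS = -7.43 psu (deep − shallow).
Δρ/ρ₀ = −(2 × 10⁻⁴)(+8.6) + (7.1 × 10⁻⁴)(-7.43) = -6.9953 × 10⁻³.
Δρ = 1025 × (-6.9953 × 10⁻³) = -7.17 kg m⁻³.
Negative Δρ: lighter below, statically unstable.

-7.17 kg m⁻³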